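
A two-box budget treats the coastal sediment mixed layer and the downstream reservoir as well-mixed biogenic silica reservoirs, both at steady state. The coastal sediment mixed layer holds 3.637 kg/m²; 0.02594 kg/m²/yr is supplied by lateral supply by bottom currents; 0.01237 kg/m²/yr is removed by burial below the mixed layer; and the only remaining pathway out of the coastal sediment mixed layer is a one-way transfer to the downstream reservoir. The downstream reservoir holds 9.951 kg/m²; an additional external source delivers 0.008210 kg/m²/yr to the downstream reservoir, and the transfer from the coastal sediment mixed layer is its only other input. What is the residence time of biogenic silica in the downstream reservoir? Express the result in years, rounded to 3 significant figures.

457 yr

Balance the coastal sediment mixed layer: ΣF_in = 0.025940 kg/m²/yr.
Transfer to the downstream reservoir = ΣF_in − (0.01237) = 0.013570 kg/m²/yr.
Total input to the downstream reservoir = 0.013570 + 0.008210 = 0.021780 kg/m²/yr; at steady state this equals its total output.
τ = M / F = 9.951 / 0.021780 = 456.9 yr.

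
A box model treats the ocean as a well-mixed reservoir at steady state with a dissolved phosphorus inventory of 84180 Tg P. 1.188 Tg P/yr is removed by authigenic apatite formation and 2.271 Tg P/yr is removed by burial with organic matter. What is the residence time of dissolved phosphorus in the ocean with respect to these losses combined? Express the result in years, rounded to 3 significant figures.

24300 yr

Total removal = 1.188 + 2.271 = 3.4590 Tg P/yr.
τ = M / ΣF_out = 84180 / 3.4590 = 24340 yr.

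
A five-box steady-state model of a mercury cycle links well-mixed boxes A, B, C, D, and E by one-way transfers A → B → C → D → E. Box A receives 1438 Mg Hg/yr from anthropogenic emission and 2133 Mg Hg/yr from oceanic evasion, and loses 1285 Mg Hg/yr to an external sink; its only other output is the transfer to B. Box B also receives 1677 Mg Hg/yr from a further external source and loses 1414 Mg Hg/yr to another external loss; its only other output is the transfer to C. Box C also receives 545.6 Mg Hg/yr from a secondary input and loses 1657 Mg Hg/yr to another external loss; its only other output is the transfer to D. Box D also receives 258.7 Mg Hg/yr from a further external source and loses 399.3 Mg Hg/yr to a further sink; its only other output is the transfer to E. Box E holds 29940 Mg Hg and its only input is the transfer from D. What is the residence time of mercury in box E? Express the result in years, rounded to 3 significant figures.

23.1 yr

Box A: F(A→B) = (1438 + 2133) − 1285 = 2286.0 Mg Hg/yr.
Box B: F(B→C) = (2286.0 + 1677) − 1414 = 2549.0 Mg Hg/yr.
Box C: F(C→D) = (2549.0 + 545.6) − 1657 = 1437.6 Mg Hg/yr.
Box D: F(D→E) = (1437.6 + 258.7) − 399.3 = 1297.0 Mg Hg/yr.
Box E throughput = its input = 1297.0 Mg Hg/yr; τ = 29940 / 1297.0 = 23.08 yr.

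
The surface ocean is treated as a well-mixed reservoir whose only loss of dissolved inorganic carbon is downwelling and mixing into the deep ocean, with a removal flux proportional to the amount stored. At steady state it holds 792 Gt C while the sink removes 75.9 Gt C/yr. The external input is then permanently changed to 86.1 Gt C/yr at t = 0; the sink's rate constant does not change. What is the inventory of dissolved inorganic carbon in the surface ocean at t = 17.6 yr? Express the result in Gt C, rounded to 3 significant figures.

879 Gt C

τ = M₀/F₀ = 792/75.9 = 10.43 yr; rate constant k = 1/τ.
New steady state M_∞ = F₁/k = F₁·τ = 86.1 × 10.43 = 898.43 Gt C.
M(t) = M_∞ + (M₀ − M_∞)·e^(−t/τ); t/τ = 17.6/10.43 = 1.687, so e^(−t/τ) = 0.1851.
M(t) = 898.43 − 106.4 × 0.1851 = 878.73 Gt C.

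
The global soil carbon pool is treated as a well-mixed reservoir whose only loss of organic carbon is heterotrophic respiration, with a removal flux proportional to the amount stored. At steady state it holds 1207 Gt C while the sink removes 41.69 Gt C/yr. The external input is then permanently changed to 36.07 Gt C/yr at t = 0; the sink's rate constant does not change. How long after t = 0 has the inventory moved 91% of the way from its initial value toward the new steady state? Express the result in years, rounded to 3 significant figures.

τ = M₀/F₀ = 1207/41.69 = 28.95 yr.
The remaining gap fraction is e^(−t/τ); 91% covered ⇒ e^(−t/τ) = 0.0900.
t = −τ ln(0.0900) = 28.95 × 2.408 = 69.71 yr.

69.7 yr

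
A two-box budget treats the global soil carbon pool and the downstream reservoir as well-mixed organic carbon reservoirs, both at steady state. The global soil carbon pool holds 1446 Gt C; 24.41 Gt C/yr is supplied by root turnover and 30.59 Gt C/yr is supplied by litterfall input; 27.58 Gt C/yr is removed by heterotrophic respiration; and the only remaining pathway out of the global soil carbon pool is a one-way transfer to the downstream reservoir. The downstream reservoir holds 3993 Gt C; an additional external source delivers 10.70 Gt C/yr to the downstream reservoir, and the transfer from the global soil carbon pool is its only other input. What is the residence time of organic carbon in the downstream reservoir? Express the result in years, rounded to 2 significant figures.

100 yr

Balance the global soil carbon pool: ΣF_in = 24.41 + 30.59 = 55.000 Gt C/yr.
Transfer to the downstream reservoir = ΣF_in − (27.58) = 27.420 Gt C/yr.
Total input to the downstream reservoir = 27.420 + 10.70 = 38.120 Gt C/yr; at steady state this equals its total output.
τ = M / F = 3993 / 38.120 = 104.7 yr.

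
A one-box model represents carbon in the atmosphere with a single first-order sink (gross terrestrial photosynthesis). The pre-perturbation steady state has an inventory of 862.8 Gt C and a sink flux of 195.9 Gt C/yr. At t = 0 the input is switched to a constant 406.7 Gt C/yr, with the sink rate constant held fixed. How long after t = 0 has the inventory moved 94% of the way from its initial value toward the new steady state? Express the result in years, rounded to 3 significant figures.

τ = M₀/F₀ = 862.8/195.9 = 4.404 yr.
The remaining gap fraction is e^(−t/τ); 94% covered ⇒ e^(−t/τ) = 0.0600.
t = −τ ln(0.0600) = 4.404 × 2.813 = 12.39 yr.

12.4 yr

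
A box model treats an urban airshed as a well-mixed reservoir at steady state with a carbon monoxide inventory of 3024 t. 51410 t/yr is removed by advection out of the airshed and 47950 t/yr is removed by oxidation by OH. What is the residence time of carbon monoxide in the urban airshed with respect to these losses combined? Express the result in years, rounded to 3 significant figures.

0.0304 yr

Total removal = 51410 + 47950 = 99360 t/yr.
τ = M / ΣF_out = 3024 / 99360 = 0.03043 yr.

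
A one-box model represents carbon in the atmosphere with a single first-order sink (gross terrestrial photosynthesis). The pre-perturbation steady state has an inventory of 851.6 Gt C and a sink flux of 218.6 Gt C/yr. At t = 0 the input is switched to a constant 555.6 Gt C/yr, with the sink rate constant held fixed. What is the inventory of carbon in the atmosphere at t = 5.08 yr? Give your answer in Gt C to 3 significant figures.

1810 Gt C

Residence time τ = M₀/F₀ = 3.896 yr. The eventual steady state is M_∞ = M₀·(F₁/F₀) = 851.6 × 555.6/218.6 = 2164.5 Gt C.
The anomaly ΔM(t) = M(t) − M_∞ decays as ΔM₀·e^(−t/τ) with ΔM₀ = 851.6 − 2164.5 = −1313 Gt C.
At t = 5.08 yr, e^(−t/τ) = e^(−1.304) = 0.2714, so ΔM = −356.4 Gt C and M = 2164.5 − 356.4 = 1808.1 Gt C.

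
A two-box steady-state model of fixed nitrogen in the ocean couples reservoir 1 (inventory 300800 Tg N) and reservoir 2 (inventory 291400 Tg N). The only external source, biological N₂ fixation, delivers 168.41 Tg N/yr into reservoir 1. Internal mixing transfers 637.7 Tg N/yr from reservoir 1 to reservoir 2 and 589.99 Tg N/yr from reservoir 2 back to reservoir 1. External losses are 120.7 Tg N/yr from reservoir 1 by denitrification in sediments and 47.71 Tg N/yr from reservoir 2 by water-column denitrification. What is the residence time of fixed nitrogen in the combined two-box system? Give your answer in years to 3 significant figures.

Treat the two boxes together as one reservoir: the mixing fluxes between them are internal recycling, so τ = ΣM / Σ(external losses).
M_total = 300800 + 291400 = 592200 Tg N.
ΣF_external_out = 120.7 + 47.71 = 168.41 Tg N/yr.
τ = M_total / ΣF_ext = 592200 / 168.41 = 3516 yr.

3520 yr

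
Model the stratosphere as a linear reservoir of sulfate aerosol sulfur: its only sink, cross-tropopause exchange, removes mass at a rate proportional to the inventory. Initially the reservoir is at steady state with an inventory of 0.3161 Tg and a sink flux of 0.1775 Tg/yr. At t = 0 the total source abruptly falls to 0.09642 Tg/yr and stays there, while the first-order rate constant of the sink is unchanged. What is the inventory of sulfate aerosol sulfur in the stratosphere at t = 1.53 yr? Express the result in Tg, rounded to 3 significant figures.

0.233 Tg

Residence time τ = M₀/F₀ = 1.781 yr. The eventual steady state is M_∞ = M₀·(F₁/F₀) = 0.3161 × 0.09642/0.1775 = 0.17171 Tg.
The anomaly ΔM(t) = M(t) − M_∞ decays as ΔM₀·e^(−t/τ) with ΔM₀ = 0.3161 − 0.17171 = 0.1444 Tg.
At t = 1.53 yr, e^(−t/τ) = e^(−0.8591) = 0.4235, so ΔM = 0.06115 Tg and M = 0.17171 + 0.06115 = 0.23286 Tg.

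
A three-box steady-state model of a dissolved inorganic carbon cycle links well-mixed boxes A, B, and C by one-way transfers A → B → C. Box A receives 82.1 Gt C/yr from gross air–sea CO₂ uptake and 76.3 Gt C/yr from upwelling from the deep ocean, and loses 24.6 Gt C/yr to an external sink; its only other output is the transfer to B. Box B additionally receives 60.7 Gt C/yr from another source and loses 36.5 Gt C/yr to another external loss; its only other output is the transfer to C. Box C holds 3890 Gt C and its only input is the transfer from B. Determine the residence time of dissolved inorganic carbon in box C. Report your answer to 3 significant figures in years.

Box A: F(A→B) = (82.1 + 76.3) − 24.6 = 133.80 Gt C/yr.
Box B: F(B→C) = (133.80 + 60.7) − 36.5 = 158.00 Gt C/yr.
Box C throughput = its input = 158.00 Gt C/yr; τ = 3890 / 158.00 = 24.62 yr.

24.6 yr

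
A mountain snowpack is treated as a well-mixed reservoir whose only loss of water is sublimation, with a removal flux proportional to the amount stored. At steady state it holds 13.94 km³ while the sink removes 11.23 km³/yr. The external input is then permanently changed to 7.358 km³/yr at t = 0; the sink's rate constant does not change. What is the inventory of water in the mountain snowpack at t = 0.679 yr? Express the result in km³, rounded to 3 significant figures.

The sink rate constant is k = F₀/M₀ = 11.23/13.94 = 0.8056 yr⁻¹.
Solving dM/dt = F₁ − kM with M(0) = M₀ gives M(t) = F₁/k + (M₀ − F₁/k)·e^(−kt).
F₁/k = 7.358/0.8056 = 9.1336 km³; kt = 0.8056 × 0.679 = 0.5470, e^(−kt) = 0.5787.
M(0.679) = 9.1336 + (13.94 − 9.1336) × 0.5787 = 9.1336 + 2.781 = 11.915 km³.

11.9 km³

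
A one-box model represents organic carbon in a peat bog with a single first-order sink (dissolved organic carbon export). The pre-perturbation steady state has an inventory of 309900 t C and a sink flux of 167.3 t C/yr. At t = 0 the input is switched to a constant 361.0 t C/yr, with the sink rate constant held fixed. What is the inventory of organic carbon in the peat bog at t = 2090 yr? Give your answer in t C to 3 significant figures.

553000 t C

τ = M₀/F₀ = 309900/167.3 = 1852 yr; rate constant k = 1/τ.
New steady state M_∞ = F₁/k = F₁·τ = 361.0 × 1852 = 668700 t C.
M(t) = M_∞ + (M₀ − M_∞)·e^(−t/τ); t/τ = 2090/1852 = 1.128, so e^(−t/τ) = 0.3236.
M(t) = 668700 − 358800 × 0.3236 = 552600 t C.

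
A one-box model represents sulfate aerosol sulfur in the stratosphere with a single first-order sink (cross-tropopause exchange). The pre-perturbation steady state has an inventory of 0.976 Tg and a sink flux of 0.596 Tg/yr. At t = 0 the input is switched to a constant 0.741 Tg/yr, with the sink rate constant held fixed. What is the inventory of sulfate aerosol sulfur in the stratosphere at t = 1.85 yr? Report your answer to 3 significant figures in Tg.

1.14 Tg

Residence time τ = M₀/F₀ = 1.638 yr. The eventual steady state is M_∞ = M₀·(F₁/F₀) = 0.976 × 0.741/0.596 = 1.2134 Tg.
The anomaly ΔM(t) = M(t) − M_∞ decays as ΔM₀·e^(−t/τ) with ΔM₀ = 0.976 − 1.2134 = −0.2374 Tg.
At t = 1.85 yr, e^(−t/τ) = e^(−1.130) = 0.3231, so ΔM = −0.07673 Tg and M = 1.2134 − 0.07673 = 1.1367 Tg.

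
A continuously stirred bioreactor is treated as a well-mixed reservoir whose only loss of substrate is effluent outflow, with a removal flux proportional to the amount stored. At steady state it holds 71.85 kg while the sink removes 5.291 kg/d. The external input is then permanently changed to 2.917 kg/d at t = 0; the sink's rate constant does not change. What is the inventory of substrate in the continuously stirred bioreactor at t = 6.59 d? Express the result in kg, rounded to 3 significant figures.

59.5 kg

τ = M₀/F₀ = 71.85/5.291 = 13.58 d; rate constant k = 1/τ.
New steady state M_∞ = F₁/k = F₁·τ = 2.917 × 13.58 = 39.612 kg.
M(t) = M_∞ + (M₀ − M_∞)·e^(−t/τ); t/τ = 6.59/13.58 = 0.4853, so e^(−t/τ) = 0.6155.
M(t) = 39.612 + 32.24 × 0.6155 = 59.455 kg.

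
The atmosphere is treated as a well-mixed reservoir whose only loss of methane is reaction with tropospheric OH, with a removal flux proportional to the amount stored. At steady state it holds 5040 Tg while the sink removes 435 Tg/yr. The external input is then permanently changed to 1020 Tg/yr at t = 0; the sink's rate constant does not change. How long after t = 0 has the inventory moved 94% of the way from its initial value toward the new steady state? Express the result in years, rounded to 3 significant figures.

32.6 yr

τ = M₀/F₀ = 5040/435 = 11.59 yr.
The remaining gap fraction is e^(−t/τ); 94% covered ⇒ e^(−t/τ) = 0.0600.
t = −τ ln(0.0600) = 11.59 × 2.813 = 32.60 yr.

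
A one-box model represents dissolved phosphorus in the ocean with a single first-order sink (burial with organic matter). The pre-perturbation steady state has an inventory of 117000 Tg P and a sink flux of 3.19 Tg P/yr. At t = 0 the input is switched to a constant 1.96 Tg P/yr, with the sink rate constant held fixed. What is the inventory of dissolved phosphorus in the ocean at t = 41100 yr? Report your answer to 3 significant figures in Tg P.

τ = M₀/F₀ = 117000/3.19 = 36680 yr; rate constant k = 1/τ.
New steady state M_∞ = F₁/k = F₁·τ = 1.96 × 36680 = 71887 Tg P.
M(t) = M_∞ + (M₀ − M_∞)·e^(−t/τ); t/τ = 41100/36680 = 1.121, so e^(−t/τ) = 0.3261.
M(t) = 71887 + 45110 × 0.3261 = 86598 Tg P.

86600 Tg P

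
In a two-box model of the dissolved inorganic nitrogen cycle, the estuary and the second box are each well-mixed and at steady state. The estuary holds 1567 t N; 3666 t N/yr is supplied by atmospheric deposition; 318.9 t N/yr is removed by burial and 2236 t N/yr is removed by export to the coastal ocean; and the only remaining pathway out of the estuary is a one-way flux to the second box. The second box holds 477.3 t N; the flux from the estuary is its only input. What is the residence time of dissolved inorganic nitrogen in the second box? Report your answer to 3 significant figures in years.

0.430 yr

Balance the estuary: ΣF_in = 3666.0 t N/yr.
Flux to the second box = ΣF_in − (318.9 + 2236) = 1111.1 t N/yr.
At steady state the output of the second box equals its input, 1111.1 t N/yr.
τ = M / F = 477.3 / 1111.1 = 0.4296 yr.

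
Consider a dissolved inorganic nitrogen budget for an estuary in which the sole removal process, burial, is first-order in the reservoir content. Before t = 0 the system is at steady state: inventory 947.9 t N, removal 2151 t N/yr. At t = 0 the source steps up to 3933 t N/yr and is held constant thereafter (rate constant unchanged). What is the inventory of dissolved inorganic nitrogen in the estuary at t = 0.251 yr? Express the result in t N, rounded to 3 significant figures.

Residence time τ = M₀/F₀ = 0.4407 yr. The eventual steady state is M_∞ = M₀·(F₁/F₀) = 947.9 × 3933/2151 = 1733.2 t N.
The anomaly ΔM(t) = M(t) − M_∞ decays as ΔM₀·e^(−t/τ) with ΔM₀ = 947.9 − 1733.2 = −785.3 t N.
At t = 0.251 yr, e^(−t/τ) = e^(−0.5696) = 0.5658, so ΔM = −444.3 t N and M = 1733.2 − 444.3 = 1288.9 t N.

1290 t N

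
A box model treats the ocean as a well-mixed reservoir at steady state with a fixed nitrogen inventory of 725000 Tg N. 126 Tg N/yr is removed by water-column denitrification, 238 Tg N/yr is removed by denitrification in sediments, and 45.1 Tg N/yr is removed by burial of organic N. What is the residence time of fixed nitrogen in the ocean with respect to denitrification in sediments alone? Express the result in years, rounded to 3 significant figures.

3050 yr

Residence time with respect to a single sink: τ = M / F_sink.
τ = 725000 / 238 = 3046 yr.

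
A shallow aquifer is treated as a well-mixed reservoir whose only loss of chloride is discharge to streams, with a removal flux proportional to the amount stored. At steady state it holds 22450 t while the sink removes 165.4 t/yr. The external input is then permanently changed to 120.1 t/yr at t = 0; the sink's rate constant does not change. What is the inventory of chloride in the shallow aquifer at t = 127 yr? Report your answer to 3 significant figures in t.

18700 t

Residence time τ = M₀/F₀ = 135.7 yr. The eventual steady state is M_∞ = M₀·(F₁/F₀) = 22450 × 120.1/165.4 = 16301 t.
The anomaly ΔM(t) = M(t) − M_∞ decays as ΔM₀·e^(−t/τ) with ΔM₀ = 22450 − 16301 = 6149 t.
At t = 127 yr, e^(−t/τ) = e^(−0.9357) = 0.3923, so ΔM = 2412 t and M = 16301 + 2412 = 18714 t.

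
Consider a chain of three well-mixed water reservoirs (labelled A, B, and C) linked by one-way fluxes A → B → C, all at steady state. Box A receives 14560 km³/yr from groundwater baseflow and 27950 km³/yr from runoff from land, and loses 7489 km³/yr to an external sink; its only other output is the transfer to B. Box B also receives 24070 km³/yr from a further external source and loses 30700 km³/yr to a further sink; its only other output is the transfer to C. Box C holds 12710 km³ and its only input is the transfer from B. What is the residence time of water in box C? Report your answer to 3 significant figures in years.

0.448 yr

Box A: F(A→B) = (14560 + 27950) − 7489 = 35021 km³/yr.
Box B: F(B→C) = (35021 + 24070) − 30700 = 28391 km³/yr.
Box C throughput = its input = 28391 km³/yr; τ = 12710 / 28391 = 0.4477 yr.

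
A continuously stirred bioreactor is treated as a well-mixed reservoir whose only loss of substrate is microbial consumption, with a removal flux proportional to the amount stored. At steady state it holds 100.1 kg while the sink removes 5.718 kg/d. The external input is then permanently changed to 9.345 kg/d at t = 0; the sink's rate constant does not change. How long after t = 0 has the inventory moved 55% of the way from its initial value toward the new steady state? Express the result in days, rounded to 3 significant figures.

τ = M₀/F₀ = 100.1/5.718 = 17.51 d.
The remaining gap fraction is e^(−t/τ); 55% covered ⇒ e^(−t/τ) = 0.450.
t = −τ ln(0.450) = 17.51 × 0.7985 = 13.98 d.

14.0 d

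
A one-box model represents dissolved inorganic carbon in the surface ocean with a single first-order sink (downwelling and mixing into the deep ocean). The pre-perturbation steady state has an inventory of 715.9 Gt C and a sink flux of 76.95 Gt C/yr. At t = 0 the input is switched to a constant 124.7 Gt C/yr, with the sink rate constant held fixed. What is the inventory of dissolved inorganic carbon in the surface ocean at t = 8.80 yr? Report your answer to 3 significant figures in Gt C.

988 Gt C

The sink rate constant is k = F₀/M₀ = 76.95/715.9 = 0.1075 yr⁻¹.
Solving dM/dt = F₁ − kM with M(0) = M₀ gives M(t) = F₁/k + (M₀ − F₁/k)·e^(−kt).
F₁/k = 124.7/0.1075 = 1160.1 Gt C; kt = 0.1075 × 8.80 = 0.9459, e^(−kt) = 0.3883.
M(8.80) = 1160.1 + (715.9 − 1160.1) × 0.3883 = 1160.1 − 172.5 = 987.63 Gt C.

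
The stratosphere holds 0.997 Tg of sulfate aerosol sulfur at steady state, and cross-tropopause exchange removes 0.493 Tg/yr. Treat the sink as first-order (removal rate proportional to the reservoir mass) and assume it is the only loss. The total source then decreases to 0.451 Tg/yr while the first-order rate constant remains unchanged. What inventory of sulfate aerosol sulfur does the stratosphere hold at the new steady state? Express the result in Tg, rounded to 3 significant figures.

Rate constant k = F/M = 0.493 / 0.997 = 0.4945 yr⁻¹.
At the new steady state, source = k·M_new ⇒ M_new = 0.451 / 0.4945 = 0.9121 Tg.
(Equivalently M_new = M × F_new/F_old = 0.997 × 0.451/0.493.)

0.912 Tg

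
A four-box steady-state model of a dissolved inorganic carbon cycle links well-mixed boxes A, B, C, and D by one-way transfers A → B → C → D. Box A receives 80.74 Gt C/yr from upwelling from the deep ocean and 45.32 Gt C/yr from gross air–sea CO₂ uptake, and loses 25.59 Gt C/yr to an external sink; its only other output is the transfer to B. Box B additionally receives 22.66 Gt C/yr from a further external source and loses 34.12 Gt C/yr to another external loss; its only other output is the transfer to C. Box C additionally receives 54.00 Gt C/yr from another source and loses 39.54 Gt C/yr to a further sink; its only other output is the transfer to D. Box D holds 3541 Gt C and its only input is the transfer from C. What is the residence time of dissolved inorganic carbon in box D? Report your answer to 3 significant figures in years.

34.2 yr

Box A: F(A→B) = (80.74 + 45.32) − 25.59 = 100.47 Gt C/yr.
Box B: F(B→C) = (100.47 + 22.66) − 34.12 = 89.010 Gt C/yr.
Box C: F(C→D) = (89.010 + 54.00) − 39.54 = 103.47 Gt C/yr.
Box D throughput = its input = 103.47 Gt C/yr; τ = 3541 / 103.47 = 34.22 yr.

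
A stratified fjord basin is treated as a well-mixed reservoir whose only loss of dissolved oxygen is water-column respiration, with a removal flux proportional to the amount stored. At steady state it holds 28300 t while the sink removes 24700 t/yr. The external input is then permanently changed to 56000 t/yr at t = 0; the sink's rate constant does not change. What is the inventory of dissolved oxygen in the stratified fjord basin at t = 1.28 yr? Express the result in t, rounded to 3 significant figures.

τ = M₀/F₀ = 28300/24700 = 1.146 yr; rate constant k = 1/τ.
New steady state M_∞ = F₁/k = F₁·τ = 56000 × 1.146 = 64162 t.
M(t) = M_∞ + (M₀ − M_∞)·e^(−t/τ); t/τ = 1.28/1.146 = 1.117, so e^(−t/τ) = 0.3272.
M(t) = 64162 − 35860 × 0.3272 = 52428 t.

52400 t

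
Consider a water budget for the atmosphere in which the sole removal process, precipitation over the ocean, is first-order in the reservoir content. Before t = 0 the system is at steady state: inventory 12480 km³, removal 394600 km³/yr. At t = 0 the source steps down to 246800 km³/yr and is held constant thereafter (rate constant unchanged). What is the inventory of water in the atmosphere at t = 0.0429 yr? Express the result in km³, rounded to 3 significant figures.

9010 km³

Residence time τ = M₀/F₀ = 0.03163 yr. The eventual steady state is M_∞ = M₀·(F₁/F₀) = 12480 × 246800/394600 = 7805.5 km³.
The anomaly ΔM(t) = M(t) − M_∞ decays as ΔM₀·e^(−t/τ) with ΔM₀ = 12480 − 7805.5 = 4674 km³.
At t = 0.0429 yr, e^(−t/τ) = e^(−1.356) = 0.2576, so ΔM = 1204 km³ and M = 7805.5 + 1204 = 9009.6 km³.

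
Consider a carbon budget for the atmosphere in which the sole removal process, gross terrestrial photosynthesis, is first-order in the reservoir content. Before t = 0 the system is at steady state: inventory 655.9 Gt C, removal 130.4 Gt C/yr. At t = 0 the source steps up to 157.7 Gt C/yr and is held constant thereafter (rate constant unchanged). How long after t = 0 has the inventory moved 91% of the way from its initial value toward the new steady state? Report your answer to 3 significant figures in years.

τ = M₀/F₀ = 655.9/130.4 = 5.030 yr.
The remaining gap fraction is e^(−t/τ); 91% covered ⇒ e^(−t/τ) = 0.0900.
t = −τ ln(0.0900) = 5.030 × 2.408 = 12.11 yr.

12.1 yr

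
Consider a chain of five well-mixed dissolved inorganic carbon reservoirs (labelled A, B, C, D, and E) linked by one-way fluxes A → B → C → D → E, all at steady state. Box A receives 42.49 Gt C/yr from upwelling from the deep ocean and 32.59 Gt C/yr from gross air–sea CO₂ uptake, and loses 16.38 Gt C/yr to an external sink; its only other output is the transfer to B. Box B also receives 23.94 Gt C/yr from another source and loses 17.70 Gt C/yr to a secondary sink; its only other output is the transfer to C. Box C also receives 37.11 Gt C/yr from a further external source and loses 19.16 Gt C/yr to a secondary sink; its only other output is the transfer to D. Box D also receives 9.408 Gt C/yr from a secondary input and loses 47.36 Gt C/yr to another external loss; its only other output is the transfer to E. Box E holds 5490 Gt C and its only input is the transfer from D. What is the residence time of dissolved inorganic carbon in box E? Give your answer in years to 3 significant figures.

Box A: F(A→B) = (42.49 + 32.59) − 16.38 = 58.700 Gt C/yr.
Box B: F(B→C) = (58.700 + 23.94) − 17.70 = 64.940 Gt C/yr.
Box C: F(C→D) = (64.940 + 37.11) − 19.16 = 82.890 Gt C/yr.
Box D: F(D→E) = (82.890 + 9.408) − 47.36 = 44.938 Gt C/yr.
Box E throughput = its input = 44.938 Gt C/yr; τ = 5490 / 44.938 = 122.2 yr.

122 yr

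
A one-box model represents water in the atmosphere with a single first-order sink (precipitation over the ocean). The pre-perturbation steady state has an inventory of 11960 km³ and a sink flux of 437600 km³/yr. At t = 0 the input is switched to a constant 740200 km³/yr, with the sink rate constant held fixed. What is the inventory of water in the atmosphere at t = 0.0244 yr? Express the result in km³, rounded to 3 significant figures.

16800 km³

Residence time τ = M₀/F₀ = 0.02733 yr. The eventual steady state is M_∞ = M₀·(F₁/F₀) = 11960 × 740200/437600 = 20230 km³.
The anomaly ΔM(t) = M(t) − M_∞ decays as ΔM₀·e^(−t/τ) with ΔM₀ = 11960 − 20230 = −8270 km³.
At t = 0.0244 yr, e^(−t/τ) = e^(−0.8928) = 0.4095, so ΔM = −3387 km³ and M = 20230 − 3387 = 16843 km³.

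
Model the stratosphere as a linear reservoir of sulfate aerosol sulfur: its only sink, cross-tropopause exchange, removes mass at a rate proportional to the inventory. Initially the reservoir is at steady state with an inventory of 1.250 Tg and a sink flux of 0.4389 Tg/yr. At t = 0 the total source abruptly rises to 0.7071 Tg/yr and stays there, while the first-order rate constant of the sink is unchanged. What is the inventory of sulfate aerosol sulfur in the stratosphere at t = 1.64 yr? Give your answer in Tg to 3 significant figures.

1.58 Tg

Residence time τ = M₀/F₀ = 2.848 yr. The eventual steady state is M_∞ = M₀·(F₁/F₀) = 1.250 × 0.7071/0.4389 = 2.0138 Tg.
The anomaly ΔM(t) = M(t) − M_∞ decays as ΔM₀·e^(−t/τ) with ΔM₀ = 1.250 − 2.0138 = −0.7638 Tg.
At t = 1.64 yr, e^(−t/τ) = e^(−0.5758) = 0.5622, so ΔM = −0.4295 Tg and M = 2.0138 − 0.4295 = 1.5844 Tg.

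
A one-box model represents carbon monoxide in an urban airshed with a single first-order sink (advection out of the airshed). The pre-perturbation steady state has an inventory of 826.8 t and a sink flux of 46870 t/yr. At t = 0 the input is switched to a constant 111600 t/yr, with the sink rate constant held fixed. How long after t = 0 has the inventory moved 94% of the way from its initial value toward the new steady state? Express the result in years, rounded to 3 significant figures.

τ = M₀/F₀ = 826.8/46870 = 0.01764 yr.
The remaining gap fraction is e^(−t/τ); 94% covered ⇒ e^(−t/τ) = 0.0600.
t = −τ ln(0.0600) = 0.01764 × 2.813 = 0.04963 yr.

0.0496 yr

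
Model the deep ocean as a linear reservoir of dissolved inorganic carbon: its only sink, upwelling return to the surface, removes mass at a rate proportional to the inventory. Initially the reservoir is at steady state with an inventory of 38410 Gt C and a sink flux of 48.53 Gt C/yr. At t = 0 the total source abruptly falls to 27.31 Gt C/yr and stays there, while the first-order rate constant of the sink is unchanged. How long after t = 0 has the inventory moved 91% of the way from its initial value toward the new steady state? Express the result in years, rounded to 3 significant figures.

τ = M₀/F₀ = 38410/48.53 = 791.5 yr.
The remaining gap fraction is e^(−t/τ); 91% covered ⇒ e^(−t/τ) = 0.0900.
t = −τ ln(0.0900) = 791.5 × 2.408 = 1906 yr.

1910 yr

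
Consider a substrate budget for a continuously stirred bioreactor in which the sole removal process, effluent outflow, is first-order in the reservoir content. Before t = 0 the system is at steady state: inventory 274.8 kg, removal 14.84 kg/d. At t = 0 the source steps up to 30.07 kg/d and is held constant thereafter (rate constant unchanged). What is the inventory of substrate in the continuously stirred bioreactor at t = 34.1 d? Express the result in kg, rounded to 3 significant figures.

512 kg

The sink rate constant is k = F₀/M₀ = 14.84/274.8 = 0.05400 d⁻¹.
Solving dM/dt = F₁ − kM with M(0) = M₀ gives M(t) = F₁/k + (M₀ − F₁/k)·e^(−kt).
F₁/k = 30.07/0.05400 = 556.82 kg; kt = 0.05400 × 34.1 = 1.841, e^(−kt) = 0.1586.
M(34.1) = 556.82 + (274.8 − 556.82) × 0.1586 = 556.82 − 44.72 = 512.10 kg.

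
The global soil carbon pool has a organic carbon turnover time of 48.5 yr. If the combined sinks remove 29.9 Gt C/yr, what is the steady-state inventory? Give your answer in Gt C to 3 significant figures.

τ = M/F ⇒ M = τ × F = 48.5 × 29.9 = 1450 Gt C.

1450 Gt C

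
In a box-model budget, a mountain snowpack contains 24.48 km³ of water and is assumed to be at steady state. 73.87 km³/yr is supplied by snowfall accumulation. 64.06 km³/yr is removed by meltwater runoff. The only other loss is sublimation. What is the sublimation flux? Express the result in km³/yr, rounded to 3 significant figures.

9.81 km³/yr

At steady state ΣF_in = ΣF_out.
ΣF_in = 73.870 km³/yr.
Sublimation flux = ΣF_in − (64.06) = 73.870 − 64.06 = 9.810 km³/yr.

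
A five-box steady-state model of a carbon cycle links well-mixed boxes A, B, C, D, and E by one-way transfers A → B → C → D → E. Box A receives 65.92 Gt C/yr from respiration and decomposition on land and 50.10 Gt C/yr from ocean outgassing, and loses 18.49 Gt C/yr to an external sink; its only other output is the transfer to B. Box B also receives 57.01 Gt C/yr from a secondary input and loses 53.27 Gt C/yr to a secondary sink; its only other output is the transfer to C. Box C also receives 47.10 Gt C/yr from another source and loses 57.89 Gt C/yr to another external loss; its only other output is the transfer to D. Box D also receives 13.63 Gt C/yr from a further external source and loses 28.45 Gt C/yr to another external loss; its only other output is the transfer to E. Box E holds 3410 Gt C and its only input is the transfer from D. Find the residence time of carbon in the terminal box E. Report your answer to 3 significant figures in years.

Box A: F(A→B) = (65.92 + 50.10) − 18.49 = 97.530 Gt C/yr.
Box B: F(B→C) = (97.530 + 57.01) − 53.27 = 101.27 Gt C/yr.
Box C: F(C→D) = (101.27 + 47.10) − 57.89 = 90.480 Gt C/yr.
Box D: F(D→E) = (90.480 + 13.63) − 28.45 = 75.660 Gt C/yr.
Box E throughput = its input = 75.660 Gt C/yr; τ = 3410 / 75.660 = 45.07 yr.

45.1 yr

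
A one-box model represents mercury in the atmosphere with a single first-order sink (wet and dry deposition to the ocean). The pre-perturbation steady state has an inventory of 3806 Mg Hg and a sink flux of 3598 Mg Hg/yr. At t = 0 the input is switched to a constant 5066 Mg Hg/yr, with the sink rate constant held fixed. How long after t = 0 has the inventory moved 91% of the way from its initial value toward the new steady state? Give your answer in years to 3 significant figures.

τ = M₀/F₀ = 3806/3598 = 1.058 yr.
The remaining gap fraction is e^(−t/τ); 91% covered ⇒ e^(−t/τ) = 0.0900.
t = −τ ln(0.0900) = 1.058 × 2.408 = 2.547 yr.

2.55 yr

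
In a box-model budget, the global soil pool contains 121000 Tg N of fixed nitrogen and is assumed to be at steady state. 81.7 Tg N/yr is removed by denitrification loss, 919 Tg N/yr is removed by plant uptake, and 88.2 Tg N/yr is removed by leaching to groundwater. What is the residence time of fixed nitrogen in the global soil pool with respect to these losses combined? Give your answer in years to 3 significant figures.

111 yr

Total removal = 81.70 + 919.0 + 88.20 = 1088.9 Tg N/yr.
τ = M / ΣF_out = 121000 / 1088.9 = 111.1 yr.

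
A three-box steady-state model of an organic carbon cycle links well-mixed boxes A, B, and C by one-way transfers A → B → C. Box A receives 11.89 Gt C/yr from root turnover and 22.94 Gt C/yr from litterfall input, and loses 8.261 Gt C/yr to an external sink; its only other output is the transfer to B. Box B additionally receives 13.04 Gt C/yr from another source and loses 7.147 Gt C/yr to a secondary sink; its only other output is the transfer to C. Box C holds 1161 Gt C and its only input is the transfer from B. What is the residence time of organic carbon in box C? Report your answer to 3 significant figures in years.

Box A: F(A→B) = (11.89 + 22.94) − 8.261 = 26.569 Gt C/yr.
Box B: F(B→C) = (26.569 + 13.04) − 7.147 = 32.462 Gt C/yr.
Box C throughput = its input = 32.462 Gt C/yr; τ = 1161 / 32.462 = 35.76 yr.

35.8 yr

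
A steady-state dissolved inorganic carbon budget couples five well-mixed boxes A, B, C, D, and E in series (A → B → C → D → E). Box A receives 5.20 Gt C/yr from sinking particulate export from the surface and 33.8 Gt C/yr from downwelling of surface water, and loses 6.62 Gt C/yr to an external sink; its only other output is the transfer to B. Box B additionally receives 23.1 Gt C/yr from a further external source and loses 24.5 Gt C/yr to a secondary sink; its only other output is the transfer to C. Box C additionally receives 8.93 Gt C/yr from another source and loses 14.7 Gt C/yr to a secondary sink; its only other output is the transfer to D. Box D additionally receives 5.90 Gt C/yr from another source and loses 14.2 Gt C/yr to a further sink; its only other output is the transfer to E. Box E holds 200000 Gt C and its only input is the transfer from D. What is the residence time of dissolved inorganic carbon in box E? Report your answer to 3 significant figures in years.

11800 yr

Box A: F(A→B) = (5.20 + 33.8) − 6.62 = 32.380 Gt C/yr.
Box B: F(B→C) = (32.380 + 23.1) − 24.5 = 30.980 Gt C/yr.
Box C: F(C→D) = (30.980 + 8.93) − 14.7 = 25.210 Gt C/yr.
Box D: F(D→E) = (25.210 + 5.90) − 14.2 = 16.910 Gt C/yr.
Box E throughput = its input = 16.910 Gt C/yr; τ = 200000 / 16.910 = 11830 yr.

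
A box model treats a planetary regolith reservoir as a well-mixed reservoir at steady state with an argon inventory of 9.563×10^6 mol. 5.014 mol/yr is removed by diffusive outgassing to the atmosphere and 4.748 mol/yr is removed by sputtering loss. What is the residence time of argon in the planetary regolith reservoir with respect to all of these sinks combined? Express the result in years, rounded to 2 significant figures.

980000 yr

Total removal flux = 5.014 + 4.748 = 9.7620 mol/yr.
τ = M / ΣF_out = 9.563×10^6 / 9.7620 = 979600 yr.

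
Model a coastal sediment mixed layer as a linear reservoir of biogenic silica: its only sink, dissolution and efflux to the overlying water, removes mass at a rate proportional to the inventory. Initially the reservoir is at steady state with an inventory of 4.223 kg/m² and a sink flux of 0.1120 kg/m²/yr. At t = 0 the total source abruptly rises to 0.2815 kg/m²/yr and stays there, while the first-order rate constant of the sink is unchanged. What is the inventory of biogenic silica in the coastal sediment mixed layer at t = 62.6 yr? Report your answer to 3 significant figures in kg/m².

9.40 kg/m²

τ = M₀/F₀ = 4.223/0.1120 = 37.71 yr; rate constant k = 1/τ.
New steady state M_∞ = F₁/k = F₁·τ = 0.2815 × 37.71 = 10.614 kg/m².
M(t) = M_∞ + (M₀ − M_∞)·e^(−t/τ); t/τ = 62.6/37.71 = 1.660, so e^(−t/τ) = 0.1901.
M(t) = 10.614 − 6.391 × 0.1901 = 9.3992 kg/m².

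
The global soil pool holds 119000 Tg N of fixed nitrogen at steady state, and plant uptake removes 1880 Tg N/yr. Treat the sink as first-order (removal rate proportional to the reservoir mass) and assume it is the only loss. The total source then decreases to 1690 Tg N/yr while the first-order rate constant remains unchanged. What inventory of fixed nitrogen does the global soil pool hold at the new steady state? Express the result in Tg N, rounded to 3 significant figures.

Rate constant k = F/M = 1880 / 119000 = 0.01580 yr⁻¹.
At the new steady state, source = k·M_new ⇒ M_new = 1690 / 0.01580 = 107000 Tg N.
(Equivalently M_new = M × F_new/F_old = 119000 × 1690/1880.)

107000 Tg N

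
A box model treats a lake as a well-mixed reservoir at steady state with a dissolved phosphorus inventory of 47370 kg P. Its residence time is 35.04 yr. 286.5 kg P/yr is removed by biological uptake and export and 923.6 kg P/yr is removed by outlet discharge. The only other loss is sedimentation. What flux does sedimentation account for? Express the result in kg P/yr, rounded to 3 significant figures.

Total removal F = M/τ = 47370 / 35.04 = 1352 kg P/yr.
Sedimentation = F − (286.5 + 923.6) = 1352 − 1210 = 141.8 kg P/yr.

142 kg P/yr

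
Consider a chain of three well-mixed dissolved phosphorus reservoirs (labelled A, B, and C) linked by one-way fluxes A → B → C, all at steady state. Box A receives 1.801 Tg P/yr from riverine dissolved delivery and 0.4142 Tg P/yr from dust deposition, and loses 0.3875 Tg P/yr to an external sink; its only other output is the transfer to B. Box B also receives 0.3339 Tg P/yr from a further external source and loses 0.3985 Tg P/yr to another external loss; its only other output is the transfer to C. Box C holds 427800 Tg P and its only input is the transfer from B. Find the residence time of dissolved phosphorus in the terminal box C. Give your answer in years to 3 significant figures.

243000 yr

Box A: F(A→B) = (1.801 + 0.4142) − 0.3875 = 1.8277 Tg P/yr.
Box B: F(B→C) = (1.8277 + 0.3339) − 0.3985 = 1.7631 Tg P/yr.
Box C throughput = its input = 1.7631 Tg P/yr; τ = 427800 / 1.7631 = 242600 yr.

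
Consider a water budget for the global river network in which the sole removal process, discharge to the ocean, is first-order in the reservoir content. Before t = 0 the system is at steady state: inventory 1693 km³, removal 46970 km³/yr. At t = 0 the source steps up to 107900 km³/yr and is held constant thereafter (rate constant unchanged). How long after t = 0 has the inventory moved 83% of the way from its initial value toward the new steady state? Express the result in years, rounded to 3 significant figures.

τ = M₀/F₀ = 1693/46970 = 0.03604 yr.
The remaining gap fraction is e^(−t/τ); 83% covered ⇒ e^(−t/τ) = 0.170.
t = −τ ln(0.170) = 0.03604 × 1.772 = 0.06387 yr.

0.0639 yr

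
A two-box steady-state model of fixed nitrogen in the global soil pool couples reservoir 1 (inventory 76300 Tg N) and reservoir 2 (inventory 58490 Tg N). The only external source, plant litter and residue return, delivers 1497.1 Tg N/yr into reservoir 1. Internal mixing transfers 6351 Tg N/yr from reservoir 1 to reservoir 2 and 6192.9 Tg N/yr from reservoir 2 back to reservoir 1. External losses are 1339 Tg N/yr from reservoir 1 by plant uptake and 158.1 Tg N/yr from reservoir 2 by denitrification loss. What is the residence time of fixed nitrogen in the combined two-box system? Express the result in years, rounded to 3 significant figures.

90.0 yr

For the system as a whole, the A↔B exchange is internal and contributes nothing to the throughput; only the external sinks remove mass.
M_total = 76300 + 58490 = 134790 Tg N.
ΣF_external_out = 1339 + 158.1 = 1497.1 Tg N/yr.
τ = M_total / ΣF_ext = 134790 / 1497.1 = 90.03 yr.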